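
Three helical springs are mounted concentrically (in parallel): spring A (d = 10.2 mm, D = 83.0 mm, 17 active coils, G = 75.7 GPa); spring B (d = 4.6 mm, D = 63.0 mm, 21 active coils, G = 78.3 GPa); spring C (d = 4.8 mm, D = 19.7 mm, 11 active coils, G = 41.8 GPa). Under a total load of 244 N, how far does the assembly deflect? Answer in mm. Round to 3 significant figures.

5.50 mm

k_A = Gd⁴/(8D³N_a) = (75.7×10³)(10.2⁴)/(8·83.0³·17) = 10.537 N/mm
k_B = Gd⁴/(8D³N_a) = (78.3×10³)(4.6⁴)/(8·63.0³·21) = 0.83457 N/mm
k_C = Gd⁴/(8D³N_a) = (41.8×10³)(4.8⁴)/(8·19.7³·11) = 32.981 N/mm
Parallel: k_eq = 10.537 + 0.83457 + 32.981 = 44.352 N/mm
δ = F/k_eq = 244/44.352 = 5.5014 mm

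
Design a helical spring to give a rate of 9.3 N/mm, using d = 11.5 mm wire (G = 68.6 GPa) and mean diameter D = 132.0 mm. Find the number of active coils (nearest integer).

7

N_a = Gd⁴/(8D³k) = (68.6×10³ × 11.5⁴)/(8 × 132.0³ × 9.3)
    = 1.19982e+09 / 1.71118e+08 = 7.012 → 7 coils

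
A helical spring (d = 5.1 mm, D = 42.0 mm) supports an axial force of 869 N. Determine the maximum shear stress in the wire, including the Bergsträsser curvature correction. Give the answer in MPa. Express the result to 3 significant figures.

818 MPa

Spring index C = D/d = 42.0/5.1 = 8.2353
K_B = (4C+2)/(4C−3) = 34.941/29.941 = 1.1670
τ₀ = 8FD/(πd³) = 8·869·42.0/(π·5.1³) = 291984/416.74 = 700.65 MPa
τ_max = K·τ₀ = 1.1670 × 700.65 = 817.65 MPa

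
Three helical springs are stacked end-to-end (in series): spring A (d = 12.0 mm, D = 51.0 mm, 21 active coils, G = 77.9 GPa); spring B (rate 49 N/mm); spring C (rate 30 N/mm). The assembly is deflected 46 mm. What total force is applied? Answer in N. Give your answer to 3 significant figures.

681 N

k_A = Gd⁴/(8D³N_a) = (77.9×10³)(12.0⁴)/(8·51.0³·21) = 72.484 N/mm
Series: 1/k_eq = 1/72.484 + 1/49 + 1/30 = 0.067538; k_eq = 14.807 N/mm
F = k_eq·δ = 14.807·46 = 681.1 N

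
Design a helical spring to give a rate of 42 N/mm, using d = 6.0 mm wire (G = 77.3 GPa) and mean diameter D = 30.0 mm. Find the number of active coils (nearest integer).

11

N_a = Gd⁴/(8D³k) = (77.3×10³ × 6.0⁴)/(8 × 30.0³ × 42)
    = 1.00181e+08 / 9.072e+06 = 11.04 → 11 coils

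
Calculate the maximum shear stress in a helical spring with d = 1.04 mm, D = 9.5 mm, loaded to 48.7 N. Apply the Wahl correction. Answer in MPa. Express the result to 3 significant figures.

1210 MPa

Spring index C = D/d = 9.5/1.04 = 9.1346
K_W = (4C−1)/(4C−4) + 0.615/C = 35.538/32.538 + 0.0673 = 1.1595
τ₀ = 8FD/(πd³) = 8·48.7·9.5/(π·1.04³) = 3701.2/3.5339 = 1047.4 MPa
τ_max = K·τ₀ = 1.1595 × 1047.4 = 1214.4 MPa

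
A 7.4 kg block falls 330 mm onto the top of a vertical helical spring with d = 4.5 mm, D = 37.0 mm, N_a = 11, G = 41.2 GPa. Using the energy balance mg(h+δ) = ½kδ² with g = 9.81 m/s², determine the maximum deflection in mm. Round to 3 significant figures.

133 mm

k = Gd⁴/(8D³N_a) = (41.2×10³)(4.5⁴)/(8·37.0³·11) = 3.7902 N/mm
W = mg = 7.4 × 9.81 = 72.594 N
½kδ² − Wδ − Wh = 0 → δ = (W + √(W² + 2kWh))/k
δ = (72.594 + √(5269.9 + 181595))/3.7902 = (72.594 + 432.28)/3.7902 = 133.21 mm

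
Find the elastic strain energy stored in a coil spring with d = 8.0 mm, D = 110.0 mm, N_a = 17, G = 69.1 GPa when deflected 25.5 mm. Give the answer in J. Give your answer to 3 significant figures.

0.508 J

k = Gd⁴/(8D³N_a) = (69.1×10³)(8.0⁴)/(8·110.0³·17) = 1.5636 N/mm
U = ½kδ² = 0.5 × 1.5636 × 25.5² = 508.36 N·mm = 0.50836 J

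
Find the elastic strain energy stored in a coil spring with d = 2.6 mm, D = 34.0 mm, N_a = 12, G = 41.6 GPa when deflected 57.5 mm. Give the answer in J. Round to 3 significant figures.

0.833 J

k = Gd⁴/(8D³N_a) = (41.6×10³)(2.6⁴)/(8·34.0³·12) = 0.50382 N/mm
U = ½kδ² = 0.5 × 0.50382 × 57.5² = 832.88 N·mm = 0.83288 J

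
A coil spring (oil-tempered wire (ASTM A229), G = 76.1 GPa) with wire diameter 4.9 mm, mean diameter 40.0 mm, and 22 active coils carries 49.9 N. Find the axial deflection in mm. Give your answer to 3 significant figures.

k = Gd⁴/(8D³N_a) = (76.1×10³)(4.9⁴)/(8·40.0³·22) = 3.8947 N/mm
δ = F/k = 49.9 / 3.8947 = 12.812 mm

12.8 mm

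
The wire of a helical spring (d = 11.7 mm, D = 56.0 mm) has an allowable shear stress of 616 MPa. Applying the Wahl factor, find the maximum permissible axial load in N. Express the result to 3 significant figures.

5220 N

C = D/d = 56.0/11.7 = 4.7863
K_W = (4C−1)/(4C−4) + 0.615/C = 18.145/15.145 + 0.1285 = 1.3266
τ_max = K·8FD/(πd³) → F_max = τ_allow·πd³/(8DK)
F_max = 616·π·11.7³/(8·56.0·1.3266) = 3.0995e+06/594.3 = 5215.3 N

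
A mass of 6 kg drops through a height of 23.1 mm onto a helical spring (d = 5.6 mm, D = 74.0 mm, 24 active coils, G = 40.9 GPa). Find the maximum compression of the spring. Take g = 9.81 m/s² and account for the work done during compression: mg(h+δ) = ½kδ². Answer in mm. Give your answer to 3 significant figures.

k = Gd⁴/(8D³N_a) = (40.9×10³)(5.6⁴)/(8·74.0³·24) = 0.51699 N/mm
W = mg = 6 × 9.81 = 58.86 N
½kδ² − Wδ − Wh = 0 → δ = (W + √(W² + 2kWh))/k
δ = (58.86 + √(3464.5 + 1405.86))/0.51699 = (58.86 + 69.788)/0.51699 = 248.84 mm

249 mm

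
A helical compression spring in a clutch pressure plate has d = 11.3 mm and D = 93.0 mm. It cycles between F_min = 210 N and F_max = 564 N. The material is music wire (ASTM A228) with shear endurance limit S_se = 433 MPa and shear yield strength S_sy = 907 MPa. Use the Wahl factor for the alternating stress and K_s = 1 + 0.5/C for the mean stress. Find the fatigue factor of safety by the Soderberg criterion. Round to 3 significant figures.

C = D/d = 93.0/11.3 = 8.2301; K_W = (4C−1)/(4C−4)+0.615/C = 1.1785; K_s = 1+0.5/C = 1.0608
F_a = (F_max−F_min)/2 = 177 N; F_m = (F_max+F_min)/2 = 387 N
τ_a = K_W·8F_aD/(πd³) = 1.1785 × 29.051 = 34.235 MPa
τ_m = K_s·8F_mD/(πd³) = 1.0608 × 63.518 = 67.377 MPa
Soderberg: 1/n_f = τ_a/S_se + τ_m/S_sy = 34.235/433 + 67.377/907 = 0.07907 + 0.07429 = 0.15335
n_f = 1/0.15335 = 6.521

6.52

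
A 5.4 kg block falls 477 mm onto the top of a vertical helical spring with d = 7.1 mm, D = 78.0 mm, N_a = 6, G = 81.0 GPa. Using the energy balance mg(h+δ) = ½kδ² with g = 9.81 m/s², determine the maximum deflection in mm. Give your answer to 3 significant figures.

k = Gd⁴/(8D³N_a) = (81.0×10³)(7.1⁴)/(8·78.0³·6) = 9.0364 N/mm
W = mg = 5.4 × 9.81 = 52.974 N
½kδ² − Wδ − Wh = 0 → δ = (W + √(W² + 2kWh))/k
δ = (52.974 + √(2806.2 + 456672))/9.0364 = (52.974 + 677.85)/9.0364 = 80.876 mm

80.9 mm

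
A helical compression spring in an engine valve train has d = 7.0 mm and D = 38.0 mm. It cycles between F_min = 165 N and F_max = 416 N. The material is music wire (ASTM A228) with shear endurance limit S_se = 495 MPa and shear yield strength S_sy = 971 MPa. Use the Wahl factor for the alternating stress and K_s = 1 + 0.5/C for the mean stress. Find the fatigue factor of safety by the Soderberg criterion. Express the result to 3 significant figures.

C = D/d = 38.0/7.0 = 5.4286; K_W = (4C−1)/(4C−4)+0.615/C = 1.2826; K_s = 1+0.5/C = 1.0921
F_a = (F_max−F_min)/2 = 125.5 N; F_m = (F_max+F_min)/2 = 290.5 N
τ_a = K_W·8F_aD/(πd³) = 1.2826 × 35.406 = 45.413 MPa
τ_m = K_s·8F_mD/(πd³) = 1.0921 × 81.955 = 89.504 MPa
Soderberg: 1/n_f = τ_a/S_se + τ_m/S_sy = 45.413/495 + 89.504/971 = 0.09174 + 0.09218 = 0.18392
n_f = 1/0.18392 = 5.437

5.44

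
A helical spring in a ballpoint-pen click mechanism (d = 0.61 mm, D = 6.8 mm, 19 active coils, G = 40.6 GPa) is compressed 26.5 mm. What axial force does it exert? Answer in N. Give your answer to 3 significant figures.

3.12 N

k = Gd⁴/(8D³N_a) = (40.6×10³)(0.61⁴)/(8·6.8³·19) = 0.11762 N/mm
F = k·δ = 0.11762 × 26.5 = 3.1169 N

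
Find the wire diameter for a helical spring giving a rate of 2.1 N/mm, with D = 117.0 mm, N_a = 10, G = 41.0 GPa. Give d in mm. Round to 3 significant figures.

9.00 mm

d = (8D³N_a·k / G)^(1/4) = (8·117.0³·10·2.1 / (41.0×10³))^0.25
  = (6562.7)^0.25 = 9.0006 mm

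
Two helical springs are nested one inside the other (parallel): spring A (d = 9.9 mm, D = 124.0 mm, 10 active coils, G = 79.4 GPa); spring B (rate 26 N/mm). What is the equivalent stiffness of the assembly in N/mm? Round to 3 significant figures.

31.0 N/mm

k_A = Gd⁴/(8D³N_a) = (79.4×10³)(9.9⁴)/(8·124.0³·10) = 5.0004 N/mm
Parallel: k_eq = 5.0004 + 26 = 31 N/mm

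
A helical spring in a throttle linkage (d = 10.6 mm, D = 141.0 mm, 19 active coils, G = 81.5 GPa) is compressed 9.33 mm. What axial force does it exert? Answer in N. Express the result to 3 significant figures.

22.5 N

k = Gd⁴/(8D³N_a) = (81.5×10³)(10.6⁴)/(8·141.0³·19) = 2.4148 N/mm
F = k·δ = 2.4148 × 9.33 = 22.53 N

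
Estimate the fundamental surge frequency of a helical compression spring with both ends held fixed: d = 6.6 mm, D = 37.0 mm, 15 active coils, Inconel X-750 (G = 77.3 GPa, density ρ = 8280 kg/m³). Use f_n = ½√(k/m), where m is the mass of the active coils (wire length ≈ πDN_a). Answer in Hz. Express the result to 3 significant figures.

111 Hz

k = Gd⁴/(8D³N_a) = (77.3×10³)(6.6⁴)/(8·37.0³·15) = 24.131 N/mm = 24131 N/m
Wire length L = πDN_a = π·37.0·15 = 1743.6 mm
m = ρ·(πd²/4)·L = 8280 × 34.212×10⁻⁶ m² × 1.7436 m = 0.49391 kg
f_n = ½√(k/m) = 0.5·√(24131/0.49391) = 0.5·√(48856) = 110.52 Hz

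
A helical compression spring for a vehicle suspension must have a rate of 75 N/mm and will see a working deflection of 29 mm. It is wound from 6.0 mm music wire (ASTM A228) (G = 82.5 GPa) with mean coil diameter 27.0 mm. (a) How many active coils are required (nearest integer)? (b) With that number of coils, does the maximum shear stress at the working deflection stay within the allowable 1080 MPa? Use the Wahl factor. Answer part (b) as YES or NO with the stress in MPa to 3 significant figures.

(a) 9 coils; (b) YES, τ_max = 941 MPa

N_a = Gd⁴/(8D³k) = (82.5×10³)(6.0⁴)/(8·27.0³·75) = 9.053 → N_a = 9
Actual rate k = Gd⁴/(8D³·9) = 75.446 N/mm
Working load F = kδ = 75.446·29 = 2187.9 N
C = 27.0/6.0 = 4.5000; K_W = (4C−1)/(4C−4)+0.615/C = 1.3510
τ_max = K_W·8FD/(πd³) = 1.3510·696.44 = 940.86 MPa
τ_max ≤ 1080 MPa → acceptable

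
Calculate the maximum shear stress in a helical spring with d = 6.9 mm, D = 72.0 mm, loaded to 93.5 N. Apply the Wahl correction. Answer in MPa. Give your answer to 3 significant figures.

59.4 MPa

Spring index C = D/d = 72.0/6.9 = 10.4348
K_W = (4C−1)/(4C−4) + 0.615/C = 40.739/37.739 + 0.0589 = 1.1384
τ₀ = 8FD/(πd³) = 8·93.5·72.0/(π·6.9³) = 53856/1032 = 52.184 MPa
τ_max = K·τ₀ = 1.1384 × 52.184 = 59.408 MPa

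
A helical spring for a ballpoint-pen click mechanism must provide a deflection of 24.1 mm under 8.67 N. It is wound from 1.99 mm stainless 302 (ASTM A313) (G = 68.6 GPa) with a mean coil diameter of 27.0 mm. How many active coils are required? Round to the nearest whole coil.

Required rate k = F/δ = 8.67/24.1 = 0.35975 N/mm
N_a = Gd⁴/(8D³k) = (68.6×10³ × 1.99⁴)/(8 × 27.0³ × 0.35975)
    = 1.07581e+06 / 56647.8 = 18.99 → 19 coils

19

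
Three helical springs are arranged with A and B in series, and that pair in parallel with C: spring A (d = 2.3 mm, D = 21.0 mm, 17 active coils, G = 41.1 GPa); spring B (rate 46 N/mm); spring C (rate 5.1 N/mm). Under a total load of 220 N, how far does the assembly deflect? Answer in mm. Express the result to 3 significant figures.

k_A = Gd⁴/(8D³N_a) = (41.1×10³)(2.3⁴)/(8·21.0³·17) = 0.91318 N/mm
Springs A,B series: k_AB = 1/(1/0.91318+1/46) = 0.8954 N/mm; parallel with C: k_eq = 0.8954+5.1 = 5.9954 N/mm
δ = F/k_eq = 220/5.9954 = 36.695 mm

36.7 mm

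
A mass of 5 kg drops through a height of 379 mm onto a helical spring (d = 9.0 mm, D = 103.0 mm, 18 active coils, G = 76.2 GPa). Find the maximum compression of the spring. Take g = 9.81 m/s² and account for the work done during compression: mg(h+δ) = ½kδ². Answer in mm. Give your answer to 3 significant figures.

125 mm

k = Gd⁴/(8D³N_a) = (76.2×10³)(9.0⁴)/(8·103.0³·18) = 3.1772 N/mm
W = mg = 5 × 9.81 = 49.05 N
½kδ² − Wδ − Wh = 0 → δ = (W + √(W² + 2kWh))/k
δ = (49.05 + √(2405.9 + 118130))/3.1772 = (49.05 + 347.18)/3.1772 = 124.71 mm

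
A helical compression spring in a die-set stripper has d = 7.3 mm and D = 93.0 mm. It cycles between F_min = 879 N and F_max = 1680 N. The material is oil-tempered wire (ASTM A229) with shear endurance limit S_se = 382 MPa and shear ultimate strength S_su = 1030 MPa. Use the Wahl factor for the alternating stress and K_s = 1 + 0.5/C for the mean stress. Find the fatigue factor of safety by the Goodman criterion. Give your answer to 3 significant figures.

0.669

C = D/d = 93.0/7.3 = 12.7397; K_W = (4C−1)/(4C−4)+0.615/C = 1.1122; K_s = 1+0.5/C = 1.0392
F_a = (F_max−F_min)/2 = 400.5 N; F_m = (F_max+F_min)/2 = 1279.5 N
τ_a = K_W·8F_aD/(πd³) = 1.1122 × 243.81 = 271.16 MPa
τ_m = K_s·8F_mD/(πd³) = 1.0392 × 778.92 = 809.49 MPa
Goodman: 1/n_f = τ_a/S_se + τ_m/S_su = 271.16/382 + 809.49/1030 = 0.70984 + 0.78592 = 1.4958
n_f = 1/1.4958 = 0.6686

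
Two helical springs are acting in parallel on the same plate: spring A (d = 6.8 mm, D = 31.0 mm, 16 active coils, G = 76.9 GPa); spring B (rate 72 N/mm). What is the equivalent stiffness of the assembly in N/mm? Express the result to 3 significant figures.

115 N/mm

k_A = Gd⁴/(8D³N_a) = (76.9×10³)(6.8⁴)/(8·31.0³·16) = 43.119 N/mm
Parallel: k_eq = 43.119 + 72 = 115.12 N/mm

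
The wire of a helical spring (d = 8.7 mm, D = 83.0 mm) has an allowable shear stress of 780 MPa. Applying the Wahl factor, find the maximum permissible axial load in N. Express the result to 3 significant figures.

C = D/d = 83.0/8.7 = 9.5402
K_W = (4C−1)/(4C−4) + 0.615/C = 37.161/34.161 + 0.0645 = 1.1523
τ_max = K·8FD/(πd³) → F_max = τ_allow·πd³/(8DK)
F_max = 780·π·8.7³/(8·83.0·1.1523) = 1.6136e+06/765.12 = 2109 N

2110 N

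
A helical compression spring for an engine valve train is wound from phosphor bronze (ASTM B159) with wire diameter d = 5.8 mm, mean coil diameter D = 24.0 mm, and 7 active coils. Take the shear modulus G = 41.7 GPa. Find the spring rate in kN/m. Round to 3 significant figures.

61.0 kN/m

k = Gd⁴/(8D³N_a) = (41.7×10³ × 5.8⁴) / (8 × 24.0³ × 7)
  = 4.71898e+07 / 774144 = 60.957 N/mm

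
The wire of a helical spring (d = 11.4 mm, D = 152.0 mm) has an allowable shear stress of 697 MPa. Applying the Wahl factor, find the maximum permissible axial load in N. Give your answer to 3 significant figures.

2410 N

C = D/d = 152.0/11.4 = 13.3333
K_W = (4C−1)/(4C−4) + 0.615/C = 52.333/49.333 + 0.0461 = 1.1069
τ_max = K·8FD/(πd³) → F_max = τ_allow·πd³/(8DK)
F_max = 697·π·11.4³/(8·152.0·1.1069) = 3.2441e+06/1346 = 2410.1 N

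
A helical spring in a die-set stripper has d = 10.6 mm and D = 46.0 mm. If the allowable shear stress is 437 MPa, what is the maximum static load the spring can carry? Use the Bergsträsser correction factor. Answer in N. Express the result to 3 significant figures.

3300 N

C = D/d = 46.0/10.6 = 4.3396
K_B = (4C+2)/(4C−3) = 19.358/14.358 = 1.3482
τ_max = K·8FD/(πd³) → F_max = τ_allow·πd³/(8DK)
F_max = 437·π·10.6³/(8·46.0·1.3482) = 1.6351e+06/496.15 = 3295.6 N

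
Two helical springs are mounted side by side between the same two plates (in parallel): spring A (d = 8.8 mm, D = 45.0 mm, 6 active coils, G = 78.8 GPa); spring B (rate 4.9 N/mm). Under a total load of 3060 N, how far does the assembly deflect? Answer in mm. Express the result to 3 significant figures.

27.1 mm

k_A = Gd⁴/(8D³N_a) = (78.8×10³)(8.8⁴)/(8·45.0³·6) = 108.04 N/mm
Parallel: k_eq = 108.04 + 4.9 = 112.94 N/mm
δ = F/k_eq = 3060/112.94 = 27.094 mm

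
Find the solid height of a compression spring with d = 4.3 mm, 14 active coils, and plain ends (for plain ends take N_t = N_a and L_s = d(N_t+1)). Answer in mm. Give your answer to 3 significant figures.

plain ends: N_t = N_a = 14
L_s = d·(N_t+1) = 4.3 × 15 = 64.5 mm

64.5 mm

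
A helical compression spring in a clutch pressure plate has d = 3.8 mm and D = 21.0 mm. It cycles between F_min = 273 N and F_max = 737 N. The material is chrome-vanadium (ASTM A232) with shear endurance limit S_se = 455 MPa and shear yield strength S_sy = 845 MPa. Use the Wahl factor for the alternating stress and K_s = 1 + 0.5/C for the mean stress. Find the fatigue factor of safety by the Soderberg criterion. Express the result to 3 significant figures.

C = D/d = 21.0/3.8 = 5.5263; K_W = (4C−1)/(4C−4)+0.615/C = 1.2770; K_s = 1+0.5/C = 1.0905
F_a = (F_max−F_min)/2 = 232 N; F_m = (F_max+F_min)/2 = 505 N
τ_a = K_W·8F_aD/(πd³) = 1.2770 × 226.1 = 288.72 MPa
τ_m = K_s·8F_mD/(πd³) = 1.0905 × 492.15 = 536.68 MPa
Soderberg: 1/n_f = τ_a/S_se + τ_m/S_sy = 288.72/455 + 536.68/845 = 0.63456 + 0.63513 = 1.2697
n_f = 1/1.2697 = 0.7876

0.788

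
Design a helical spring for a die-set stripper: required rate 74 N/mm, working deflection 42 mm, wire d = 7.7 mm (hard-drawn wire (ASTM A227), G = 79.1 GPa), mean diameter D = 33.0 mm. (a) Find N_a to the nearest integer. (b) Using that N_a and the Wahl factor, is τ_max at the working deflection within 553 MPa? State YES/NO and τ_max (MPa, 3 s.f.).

N_a = Gd⁴/(8D³k) = (79.1×10³)(7.7⁴)/(8·33.0³·74) = 13.07 → N_a = 13
Actual rate k = Gd⁴/(8D³·13) = 74.399 N/mm
Working load F = kδ = 74.399·42 = 3124.7 N
C = 33.0/7.7 = 4.2857; K_W = (4C−1)/(4C−4)+0.615/C = 1.3718
τ_max = K_W·8FD/(πd³) = 1.3718·575.17 = 788.99 MPa
τ_max > 553 MPa → exceeds allowable

(a) 13 coils; (b) NO, τ_max = 789 MPa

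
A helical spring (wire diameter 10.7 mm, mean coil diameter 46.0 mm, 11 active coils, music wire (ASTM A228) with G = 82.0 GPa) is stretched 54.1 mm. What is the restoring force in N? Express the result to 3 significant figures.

6790 N

k = Gd⁴/(8D³N_a) = (82.0×10³)(10.7⁴)/(8·46.0³·11) = 125.49 N/mm
F = k·δ = 125.49 × 54.1 = 6788.8 N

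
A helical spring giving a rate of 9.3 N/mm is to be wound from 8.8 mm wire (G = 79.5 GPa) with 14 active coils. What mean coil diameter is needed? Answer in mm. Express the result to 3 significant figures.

D = (Gd⁴/(8N_a·k))^(1/3) = (79.5×10³·8.8⁴/(8·14·9.3))^(1/3)
  = (457717)^(1/3) = 77.0665 mm

77.1 mm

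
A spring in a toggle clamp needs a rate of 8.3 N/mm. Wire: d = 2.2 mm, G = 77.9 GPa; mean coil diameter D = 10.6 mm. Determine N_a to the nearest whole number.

N_a = Gd⁴/(8D³k) = (77.9×10³ × 2.2⁴)/(8 × 10.6³ × 8.3)
    = 1.82485e+06 / 79083.5 = 23.08 → 23 coils

23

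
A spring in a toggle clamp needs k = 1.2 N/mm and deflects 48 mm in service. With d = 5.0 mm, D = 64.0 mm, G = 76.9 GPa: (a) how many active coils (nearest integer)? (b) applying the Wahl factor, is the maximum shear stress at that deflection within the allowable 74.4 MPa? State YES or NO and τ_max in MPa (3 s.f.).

(a) 19 coils; (b) NO, τ_max = 83.9 MPa

N_a = Gd⁴/(8D³k) = (76.9×10³)(5.0⁴)/(8·64.0³·1.2) = 19.1 → N_a = 19
Actual rate k = Gd⁴/(8D³·19) = 1.2062 N/mm
Working load F = kδ = 1.2062·48 = 57.898 N
C = 64.0/5.0 = 12.8000; K_W = (4C−1)/(4C−4)+0.615/C = 1.1116
τ_max = K_W·8FD/(πd³) = 1.1116·75.487 = 83.912 MPa
τ_max > 74.4 MPa → exceeds allowable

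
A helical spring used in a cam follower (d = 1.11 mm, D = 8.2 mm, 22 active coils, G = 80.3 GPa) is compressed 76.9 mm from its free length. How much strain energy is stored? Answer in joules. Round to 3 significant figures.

k = Gd⁴/(8D³N_a) = (80.3×10³)(1.11⁴)/(8·8.2³·22) = 1.2562 N/mm
U = ½kδ² = 0.5 × 1.2562 × 76.9² = 3714.3 N·mm = 3.7143 J

3.71 J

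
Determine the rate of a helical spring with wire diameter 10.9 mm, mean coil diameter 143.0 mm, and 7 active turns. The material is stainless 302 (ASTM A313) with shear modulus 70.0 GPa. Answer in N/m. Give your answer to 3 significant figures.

6030 N/m

k = Gd⁴/(8D³N_a) = (70.0×10³ × 10.9⁴) / (8 × 143.0³ × 7)
  = 9.88107e+08 / 1.63756e+08 = 6.034 N/mm = 6034 N/m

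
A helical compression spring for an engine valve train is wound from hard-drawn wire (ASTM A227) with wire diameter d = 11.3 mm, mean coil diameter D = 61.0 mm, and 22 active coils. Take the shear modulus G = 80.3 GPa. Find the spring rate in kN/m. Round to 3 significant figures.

k = Gd⁴/(8D³N_a) = (80.3×10³ × 11.3⁴) / (8 × 61.0³ × 22)
  = 1.30927e+09 / 3.99487e+07 = 32.774 N/mm

32.8 kN/m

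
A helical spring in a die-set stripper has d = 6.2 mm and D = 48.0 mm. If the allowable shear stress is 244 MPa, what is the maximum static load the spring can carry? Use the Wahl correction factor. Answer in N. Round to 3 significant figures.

400 N

C = D/d = 48.0/6.2 = 7.7419
K_W = (4C−1)/(4C−4) + 0.615/C = 29.968/26.968 + 0.0794 = 1.1907
τ_max = K·8FD/(πd³) → F_max = τ_allow·πd³/(8DK)
F_max = 244·π·6.2³/(8·48.0·1.1907) = 1.8269e+05/457.22 = 399.57 N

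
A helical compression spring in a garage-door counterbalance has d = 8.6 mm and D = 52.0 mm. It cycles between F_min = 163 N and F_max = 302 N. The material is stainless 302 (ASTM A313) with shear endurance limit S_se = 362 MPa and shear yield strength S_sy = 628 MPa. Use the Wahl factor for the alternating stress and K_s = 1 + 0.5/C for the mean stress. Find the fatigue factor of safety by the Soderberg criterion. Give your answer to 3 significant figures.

7.49

C = D/d = 52.0/8.6 = 6.0465; K_W = (4C−1)/(4C−4)+0.615/C = 1.2503; K_s = 1+0.5/C = 1.0827
F_a = (F_max−F_min)/2 = 69.5 N; F_m = (F_max+F_min)/2 = 232.5 N
τ_a = K_W·8F_aD/(πd³) = 1.2503 × 14.469 = 18.091 MPa
τ_m = K_s·8F_mD/(πd³) = 1.0827 × 48.403 = 52.405 MPa
Soderberg: 1/n_f = τ_a/S_se + τ_m/S_sy = 18.091/362 + 52.405/628 = 0.04997 + 0.08345 = 0.13342
n_f = 1/0.13342 = 7.495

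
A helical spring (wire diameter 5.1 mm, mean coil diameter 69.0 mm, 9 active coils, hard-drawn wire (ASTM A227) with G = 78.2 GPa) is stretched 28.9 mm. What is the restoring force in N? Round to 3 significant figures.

k = Gd⁴/(8D³N_a) = (78.2×10³)(5.1⁴)/(8·69.0³·9) = 2.2367 N/mm
F = k·δ = 2.2367 × 28.9 = 64.641 N

64.6 N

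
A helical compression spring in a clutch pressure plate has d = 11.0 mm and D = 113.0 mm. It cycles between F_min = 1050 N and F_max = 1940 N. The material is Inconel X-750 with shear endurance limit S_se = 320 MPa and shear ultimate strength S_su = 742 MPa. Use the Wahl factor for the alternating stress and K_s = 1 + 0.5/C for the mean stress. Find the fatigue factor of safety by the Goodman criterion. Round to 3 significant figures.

C = D/d = 113.0/11.0 = 10.2727; K_W = (4C−1)/(4C−4)+0.615/C = 1.1407; K_s = 1+0.5/C = 1.0487
F_a = (F_max−F_min)/2 = 445 N; F_m = (F_max+F_min)/2 = 1495 N
τ_a = K_W·8F_aD/(πd³) = 1.1407 × 96.206 = 109.75 MPa
τ_m = K_s·8F_mD/(πd³) = 1.0487 × 323.21 = 338.94 MPa
Goodman: 1/n_f = τ_a/S_se + τ_m/S_su = 109.75/320 + 338.94/742 = 0.34296 + 0.45679 = 0.79975
n_f = 1/0.79975 = 1.25

1.25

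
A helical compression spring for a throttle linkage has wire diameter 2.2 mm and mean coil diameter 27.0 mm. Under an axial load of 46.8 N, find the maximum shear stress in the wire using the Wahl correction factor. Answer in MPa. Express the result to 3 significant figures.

Spring index C = D/d = 27.0/2.2 = 12.2727
K_W = (4C−1)/(4C−4) + 0.615/C = 48.091/45.091 + 0.0501 = 1.1166
τ₀ = 8FD/(πd³) = 8·46.8·27.0/(π·2.2³) = 10108.8/33.452 = 302.19 MPa
τ_max = K·τ₀ = 1.1166 × 302.19 = 337.44 MPa

337 MPa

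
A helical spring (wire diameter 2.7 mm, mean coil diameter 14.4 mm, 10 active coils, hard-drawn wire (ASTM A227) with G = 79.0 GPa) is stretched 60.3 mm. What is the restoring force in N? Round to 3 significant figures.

k = Gd⁴/(8D³N_a) = (79.0×10³)(2.7⁴)/(8·14.4³·10) = 17.575 N/mm
F = k·δ = 17.575 × 60.3 = 1059.8 N

1060 N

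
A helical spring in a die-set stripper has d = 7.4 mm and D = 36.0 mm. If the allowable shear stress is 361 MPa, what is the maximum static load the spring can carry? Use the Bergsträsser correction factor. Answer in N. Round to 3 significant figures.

1220 N

C = D/d = 36.0/7.4 = 4.8649
K_B = (4C+2)/(4C−3) = 21.459/16.459 = 1.3038
τ_max = K·8FD/(πd³) → F_max = τ_allow·πd³/(8DK)
F_max = 361·π·7.4³/(8·36.0·1.3038) = 4.5957e+05/375.49 = 1223.9 N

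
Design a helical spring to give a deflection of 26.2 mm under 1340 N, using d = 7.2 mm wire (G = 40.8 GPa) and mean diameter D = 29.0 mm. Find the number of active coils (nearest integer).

11

Required rate k = F/δ = 1340/26.2 = 51.145 N/mm
N_a = Gd⁴/(8D³k) = (40.8×10³ × 7.2⁴)/(8 × 29.0³ × 51.145)
    = 1.09645e+08 / 9.97901e+06 = 10.99 → 11 coils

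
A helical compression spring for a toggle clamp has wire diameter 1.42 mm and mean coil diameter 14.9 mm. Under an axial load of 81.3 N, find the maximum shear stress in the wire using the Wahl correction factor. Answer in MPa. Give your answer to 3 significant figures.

1230 MPa

Spring index C = D/d = 14.9/1.42 = 10.4930
K_W = (4C−1)/(4C−4) + 0.615/C = 40.972/37.972 + 0.0586 = 1.1376
τ₀ = 8FD/(πd³) = 8·81.3·14.9/(π·1.42³) = 9690.96/8.9953 = 1077.3 MPa
τ_max = K·τ₀ = 1.1376 × 1077.3 = 1225.6 MPa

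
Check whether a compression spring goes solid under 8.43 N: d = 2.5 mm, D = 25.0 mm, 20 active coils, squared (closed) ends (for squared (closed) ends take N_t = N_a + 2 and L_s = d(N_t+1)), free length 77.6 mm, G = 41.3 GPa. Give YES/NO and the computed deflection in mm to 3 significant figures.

k = Gd⁴/(8D³N_a) = (41.3×10³)(2.5⁴)/(8·25.0³·20) = 0.64531 N/mm
N_t = 22; L_s = 2.5·23 = 57.5 mm; δ_solid = L₀ − L_s = 77.6 − 57.5 = 20.1 mm
δ = F/k = 8.43/0.64531 = 13.063 mm
δ < δ_solid → spring does not go solid

NO, δ = 13.1 mm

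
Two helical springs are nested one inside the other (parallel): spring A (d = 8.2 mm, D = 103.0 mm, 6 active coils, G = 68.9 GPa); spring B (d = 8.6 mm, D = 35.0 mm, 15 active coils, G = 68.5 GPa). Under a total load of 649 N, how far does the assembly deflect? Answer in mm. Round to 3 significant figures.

k_A = Gd⁴/(8D³N_a) = (68.9×10³)(8.2⁴)/(8·103.0³·6) = 5.9391 N/mm
k_B = Gd⁴/(8D³N_a) = (68.5×10³)(8.6⁴)/(8·35.0³·15) = 72.828 N/mm
Parallel: k_eq = 5.9391 + 72.828 = 78.767 N/mm
δ = F/k_eq = 649/78.767 = 8.2395 mm

8.24 mm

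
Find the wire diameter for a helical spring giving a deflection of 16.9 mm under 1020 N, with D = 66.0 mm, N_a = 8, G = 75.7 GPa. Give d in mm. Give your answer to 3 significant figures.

Required rate k = F/δ = 1020/16.9 = 60.355 N/mm
d = (8D³N_a·k / G)^(1/4) = (8·66.0³·8·60.355 / (75.7×10³))^0.25
  = (14670)^0.25 = 11.0054 mm

11.0 mm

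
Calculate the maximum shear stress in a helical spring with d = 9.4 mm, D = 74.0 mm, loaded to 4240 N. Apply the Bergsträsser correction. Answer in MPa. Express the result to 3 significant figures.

Spring index C = D/d = 74.0/9.4 = 7.8723
K_B = (4C+2)/(4C−3) = 33.489/28.489 = 1.1755
τ₀ = 8FD/(πd³) = 8·4240·74.0/(π·9.4³) = 2.51008e+06/2609.4 = 961.95 MPa
τ_max = K·τ₀ = 1.1755 × 961.95 = 1130.8 MPa

1130 MPa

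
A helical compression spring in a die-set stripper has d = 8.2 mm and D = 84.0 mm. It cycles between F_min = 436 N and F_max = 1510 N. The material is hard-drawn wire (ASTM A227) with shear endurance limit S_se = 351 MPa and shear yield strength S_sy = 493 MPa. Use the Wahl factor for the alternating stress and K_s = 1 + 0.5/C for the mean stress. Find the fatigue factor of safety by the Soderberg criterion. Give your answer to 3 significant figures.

0.676

C = D/d = 84.0/8.2 = 10.2439; K_W = (4C−1)/(4C−4)+0.615/C = 1.1412; K_s = 1+0.5/C = 1.0488
F_a = (F_max−F_min)/2 = 537 N; F_m = (F_max+F_min)/2 = 973 N
τ_a = K_W·8F_aD/(πd³) = 1.1412 × 208.33 = 237.74 MPa
τ_m = K_s·8F_mD/(πd³) = 1.0488 × 377.48 = 395.9 MPa
Soderberg: 1/n_f = τ_a/S_se + τ_m/S_sy = 237.74/351 + 395.9/493 = 0.67732 + 0.80305 = 1.4804
n_f = 1/1.4804 = 0.6755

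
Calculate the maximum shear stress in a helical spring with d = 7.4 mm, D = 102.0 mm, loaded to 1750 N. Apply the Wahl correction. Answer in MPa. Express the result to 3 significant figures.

Spring index C = D/d = 102.0/7.4 = 13.7838
K_W = (4C−1)/(4C−4) + 0.615/C = 54.135/51.135 + 0.0446 = 1.1033
τ₀ = 8FD/(πd³) = 8·1750·102.0/(π·7.4³) = 1.428e+06/1273 = 1121.7 MPa
τ_max = K·τ₀ = 1.1033 × 1121.7 = 1237.6 MPa

1240 MPa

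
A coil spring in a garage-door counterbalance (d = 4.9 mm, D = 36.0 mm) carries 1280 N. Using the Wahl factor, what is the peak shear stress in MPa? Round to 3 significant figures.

Spring index C = D/d = 36.0/4.9 = 7.3469
K_W = (4C−1)/(4C−4) + 0.615/C = 28.388/25.388 + 0.0837 = 1.2019
τ₀ = 8FD/(πd³) = 8·1280·36.0/(π·4.9³) = 368640/369.61 = 997.39 MPa
τ_max = K·τ₀ = 1.2019 × 997.39 = 1198.7 MPa

1200 MPa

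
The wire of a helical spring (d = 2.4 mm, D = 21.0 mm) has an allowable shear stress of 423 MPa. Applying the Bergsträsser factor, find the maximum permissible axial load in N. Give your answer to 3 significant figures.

94.6 N

C = D/d = 21.0/2.4 = 8.7500
K_B = (4C+2)/(4C−3) = 37.000/32.000 = 1.1562
τ_max = K·8FD/(πd³) → F_max = τ_allow·πd³/(8DK)
F_max = 423·π·2.4³/(8·21.0·1.1562) = 18371/194.25 = 94.572 N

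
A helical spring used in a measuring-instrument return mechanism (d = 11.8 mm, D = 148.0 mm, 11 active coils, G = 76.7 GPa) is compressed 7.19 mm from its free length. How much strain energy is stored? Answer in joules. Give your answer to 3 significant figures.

k = Gd⁴/(8D³N_a) = (76.7×10³)(11.8⁴)/(8·148.0³·11) = 5.2126 N/mm
U = ½kδ² = 0.5 × 5.2126 × 7.19² = 134.74 N·mm = 0.13474 J

0.135 J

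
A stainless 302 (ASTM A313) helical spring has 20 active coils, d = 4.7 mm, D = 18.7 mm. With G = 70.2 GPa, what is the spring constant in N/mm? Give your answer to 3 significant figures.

k = Gd⁴/(8D³N_a) = (70.2×10³ × 4.7⁴) / (8 × 18.7³ × 20)
  = 3.42554e+07 / 1.04627e+06 = 32.74 N/mm

32.7 N/mm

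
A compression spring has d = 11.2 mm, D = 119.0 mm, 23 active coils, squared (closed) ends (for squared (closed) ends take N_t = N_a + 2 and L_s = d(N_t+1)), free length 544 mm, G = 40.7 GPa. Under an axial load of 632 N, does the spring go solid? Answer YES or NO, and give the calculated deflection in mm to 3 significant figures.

YES, δ = 306 mm

k = Gd⁴/(8D³N_a) = (40.7×10³)(11.2⁴)/(8·119.0³·23) = 2.0654 N/mm
N_t = 25; L_s = 11.2·26 = 291.2 mm; δ_solid = L₀ − L_s = 544 − 291.2 = 252.8 mm
δ = F/k = 632/2.0654 = 305.99 mm
δ ≥ δ_solid → spring goes solid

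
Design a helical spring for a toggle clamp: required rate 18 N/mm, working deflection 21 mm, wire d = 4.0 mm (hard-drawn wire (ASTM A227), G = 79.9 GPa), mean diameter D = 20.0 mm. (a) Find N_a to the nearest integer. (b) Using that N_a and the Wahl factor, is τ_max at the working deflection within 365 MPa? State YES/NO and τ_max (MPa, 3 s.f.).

(a) 18 coils; (b) NO, τ_max = 389 MPa

N_a = Gd⁴/(8D³k) = (79.9×10³)(4.0⁴)/(8·20.0³·18) = 17.76 → N_a = 18
Actual rate k = Gd⁴/(8D³·18) = 17.756 N/mm
Working load F = kδ = 17.756·21 = 372.87 N
C = 20.0/4.0 = 5.0000; K_W = (4C−1)/(4C−4)+0.615/C = 1.3105
τ_max = K_W·8FD/(πd³) = 1.3105·296.72 = 388.85 MPa
τ_max > 365 MPa → exceeds allowable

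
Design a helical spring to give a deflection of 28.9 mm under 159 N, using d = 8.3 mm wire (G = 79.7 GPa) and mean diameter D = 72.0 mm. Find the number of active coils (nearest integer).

Required rate k = F/δ = 159/28.9 = 5.5017 N/mm
N_a = Gd⁴/(8D³k) = (79.7×10³ × 8.3⁴)/(8 × 72.0³ × 5.5017)
    = 3.78243e+08 / 1.64281e+07 = 23.02 → 23 coils

23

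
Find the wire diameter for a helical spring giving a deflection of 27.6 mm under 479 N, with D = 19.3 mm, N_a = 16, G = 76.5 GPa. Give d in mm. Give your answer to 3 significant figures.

Required rate k = F/δ = 479/27.6 = 17.355 N/mm
d = (8D³N_a·k / G)^(1/4) = (8·19.3³·16·17.355 / (76.5×10³))^0.25
  = (208.76)^0.25 = 3.8011 mm

3.80 mm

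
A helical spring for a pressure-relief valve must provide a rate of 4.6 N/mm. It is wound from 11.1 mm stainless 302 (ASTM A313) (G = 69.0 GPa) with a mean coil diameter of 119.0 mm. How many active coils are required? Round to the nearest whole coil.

17

N_a = Gd⁴/(8D³k) = (69.0×10³ × 11.1⁴)/(8 × 119.0³ × 4.6)
    = 1.04747e+09 / 6.20139e+07 = 16.89 → 17 coils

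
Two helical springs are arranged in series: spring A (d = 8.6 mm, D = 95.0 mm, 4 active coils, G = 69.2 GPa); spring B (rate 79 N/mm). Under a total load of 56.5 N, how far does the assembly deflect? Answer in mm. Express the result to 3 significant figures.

4.81 mm

k_A = Gd⁴/(8D³N_a) = (69.2×10³)(8.6⁴)/(8·95.0³·4) = 13.797 N/mm
Series: 1/k_eq = 1/13.797 + 1/79 = 0.085139; k_eq = 11.746 N/mm
δ = F/k_eq = 56.5/11.746 = 4.8103 mm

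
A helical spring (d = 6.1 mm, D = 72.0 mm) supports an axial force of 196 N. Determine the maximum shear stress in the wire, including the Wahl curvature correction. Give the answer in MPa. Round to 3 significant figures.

178 MPa

Spring index C = D/d = 72.0/6.1 = 11.8033
K_W = (4C−1)/(4C−4) + 0.615/C = 46.213/43.213 + 0.0521 = 1.1215
τ₀ = 8FD/(πd³) = 8·196·72.0/(π·6.1³) = 112896/713.08 = 158.32 MPa
τ_max = K·τ₀ = 1.1215 × 158.32 = 177.56 MPa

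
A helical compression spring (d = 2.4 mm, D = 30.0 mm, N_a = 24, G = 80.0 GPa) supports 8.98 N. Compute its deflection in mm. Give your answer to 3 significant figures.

17.5 mm

k = Gd⁴/(8D³N_a) = (80.0×10³)(2.4⁴)/(8·30.0³·24) = 0.512 N/mm
δ = F/k = 8.98 / 0.512 = 17.539 mm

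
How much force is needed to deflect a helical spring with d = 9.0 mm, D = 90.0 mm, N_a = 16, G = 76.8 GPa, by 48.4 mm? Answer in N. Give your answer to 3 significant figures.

k = Gd⁴/(8D³N_a) = (76.8×10³)(9.0⁴)/(8·90.0³·16) = 5.4 N/mm
F = k·δ = 5.4 × 48.4 = 261.36 N

261 N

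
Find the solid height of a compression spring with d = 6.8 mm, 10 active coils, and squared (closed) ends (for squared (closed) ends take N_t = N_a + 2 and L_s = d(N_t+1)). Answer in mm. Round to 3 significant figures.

88.4 mm

squared (closed) ends: N_t = N_a + 2 = 10 + 2 = 12
L_s = d·(N_t+1) = 6.8 × 13 = 88.4 mm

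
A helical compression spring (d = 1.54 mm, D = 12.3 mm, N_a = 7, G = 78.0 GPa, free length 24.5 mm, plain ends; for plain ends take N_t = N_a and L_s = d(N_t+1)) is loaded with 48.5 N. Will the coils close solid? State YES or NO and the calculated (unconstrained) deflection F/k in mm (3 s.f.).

NO, δ = 11.5 mm

k = Gd⁴/(8D³N_a) = (78.0×10³)(1.54⁴)/(8·12.3³·7) = 4.2099 N/mm
N_t = 7; L_s = 1.54·8 = 12.32 mm; δ_solid = L₀ − L_s = 24.5 − 12.32 = 12.18 mm
δ = F/k = 48.5/4.2099 = 11.52 mm
δ < δ_solid → spring does not go solid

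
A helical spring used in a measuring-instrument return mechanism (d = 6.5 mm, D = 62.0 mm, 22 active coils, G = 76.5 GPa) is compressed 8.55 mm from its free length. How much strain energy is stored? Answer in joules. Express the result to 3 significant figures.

k = Gd⁴/(8D³N_a) = (76.5×10³)(6.5⁴)/(8·62.0³·22) = 3.2556 N/mm
U = ½kδ² = 0.5 × 3.2556 × 8.55² = 119 N·mm = 0.119 J

0.119 J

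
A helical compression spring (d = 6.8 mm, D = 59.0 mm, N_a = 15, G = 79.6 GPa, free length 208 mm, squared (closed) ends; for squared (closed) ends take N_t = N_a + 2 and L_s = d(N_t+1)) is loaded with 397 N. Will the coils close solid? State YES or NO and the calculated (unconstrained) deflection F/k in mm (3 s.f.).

k = Gd⁴/(8D³N_a) = (79.6×10³)(6.8⁴)/(8·59.0³·15) = 6.9058 N/mm
N_t = 17; L_s = 6.8·18 = 122.4 mm; δ_solid = L₀ − L_s = 208 − 122.4 = 85.6 mm
δ = F/k = 397/6.9058 = 57.488 mm
δ < δ_solid → spring does not go solid

NO, δ = 57.5 mm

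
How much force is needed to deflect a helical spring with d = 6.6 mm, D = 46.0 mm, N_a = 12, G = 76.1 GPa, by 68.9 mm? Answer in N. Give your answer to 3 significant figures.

k = Gd⁴/(8D³N_a) = (76.1×10³)(6.6⁴)/(8·46.0³·12) = 15.453 N/mm
F = k·δ = 15.453 × 68.9 = 1064.7 N

1060 N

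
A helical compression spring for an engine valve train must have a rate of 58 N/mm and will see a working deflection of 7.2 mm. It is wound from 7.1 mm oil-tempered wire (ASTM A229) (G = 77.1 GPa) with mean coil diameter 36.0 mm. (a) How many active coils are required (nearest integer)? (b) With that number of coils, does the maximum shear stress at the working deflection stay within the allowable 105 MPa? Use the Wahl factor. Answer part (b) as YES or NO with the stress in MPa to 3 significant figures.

N_a = Gd⁴/(8D³k) = (77.1×10³)(7.1⁴)/(8·36.0³·58) = 9.05 → N_a = 9
Actual rate k = Gd⁴/(8D³·9) = 58.324 N/mm
Working load F = kδ = 58.324·7.2 = 419.93 N
C = 36.0/7.1 = 5.0704; K_W = (4C−1)/(4C−4)+0.615/C = 1.3055
τ_max = K_W·8FD/(πd³) = 1.3055·107.56 = 140.42 MPa
τ_max > 105 MPa → exceeds allowable

(a) 9 coils; (b) NO, τ_max = 140 MPa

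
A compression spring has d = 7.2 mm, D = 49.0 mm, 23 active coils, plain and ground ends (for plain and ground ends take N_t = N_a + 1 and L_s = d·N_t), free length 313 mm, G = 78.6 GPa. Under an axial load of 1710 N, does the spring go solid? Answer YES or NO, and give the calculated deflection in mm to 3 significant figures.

YES, δ = 175 mm

k = Gd⁴/(8D³N_a) = (78.6×10³)(7.2⁴)/(8·49.0³·23) = 9.7577 N/mm
N_t = 24; L_s = 7.2·24 = 172.8 mm; δ_solid = L₀ − L_s = 313 − 172.8 = 140.2 mm
δ = F/k = 1710/9.7577 = 175.25 mm
δ ≥ δ_solid → spring goes solid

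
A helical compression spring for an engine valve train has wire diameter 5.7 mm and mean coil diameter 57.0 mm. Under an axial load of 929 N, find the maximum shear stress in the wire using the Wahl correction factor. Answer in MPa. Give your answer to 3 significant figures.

834 MPa

Spring index C = D/d = 57.0/5.7 = 10.0000
K_W = (4C−1)/(4C−4) + 0.615/C = 39.000/36.000 + 0.0615 = 1.1448
τ₀ = 8FD/(πd³) = 8·929·57.0/(π·5.7³) = 423624/581.8 = 728.13 MPa
τ_max = K·τ₀ = 1.1448 × 728.13 = 833.58 MPa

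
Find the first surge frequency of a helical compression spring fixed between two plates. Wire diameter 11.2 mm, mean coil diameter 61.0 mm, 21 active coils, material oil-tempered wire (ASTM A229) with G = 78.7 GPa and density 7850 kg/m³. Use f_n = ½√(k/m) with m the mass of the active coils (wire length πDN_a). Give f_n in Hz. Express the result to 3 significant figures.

51.1 Hz

k = Gd⁴/(8D³N_a) = (78.7×10³)(11.2⁴)/(8·61.0³·21) = 32.475 N/mm = 32475 N/m
Wire length L = πDN_a = π·61.0·21 = 4024.4 mm
m = ρ·(πd²/4)·L = 7850 × 98.52×10⁻⁶ m² × 4.0244 m = 3.1124 kg
f_n = ½√(k/m) = 0.5·√(32475/3.1124) = 0.5·√(10434) = 51.074 Hz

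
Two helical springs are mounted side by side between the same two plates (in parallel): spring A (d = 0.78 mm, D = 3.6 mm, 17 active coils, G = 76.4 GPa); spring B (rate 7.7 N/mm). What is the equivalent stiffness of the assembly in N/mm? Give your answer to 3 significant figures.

k_A = Gd⁴/(8D³N_a) = (76.4×10³)(0.78⁴)/(8·3.6³·17) = 4.4568 N/mm
Parallel: k_eq = 4.4568 + 7.7 = 12.157 N/mm

12.2 N/mm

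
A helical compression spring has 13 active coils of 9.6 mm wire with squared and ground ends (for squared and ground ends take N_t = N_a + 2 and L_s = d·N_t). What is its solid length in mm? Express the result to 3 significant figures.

144 mm

squared and ground ends: N_t = N_a + 2 = 13 + 2 = 15
L_s = d·N_t = 9.6 × 15 = 144 mm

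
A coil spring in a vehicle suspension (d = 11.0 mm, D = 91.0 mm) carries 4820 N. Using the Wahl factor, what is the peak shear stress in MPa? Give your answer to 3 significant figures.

Spring index C = D/d = 91.0/11.0 = 8.2727
K_W = (4C−1)/(4C−4) + 0.615/C = 32.091/29.091 + 0.0743 = 1.1775
τ₀ = 8FD/(πd³) = 8·4820·91.0/(π·11.0³) = 3.50896e+06/4181.5 = 839.17 MPa
τ_max = K·τ₀ = 1.1775 × 839.17 = 988.1 MPa

988 MPa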